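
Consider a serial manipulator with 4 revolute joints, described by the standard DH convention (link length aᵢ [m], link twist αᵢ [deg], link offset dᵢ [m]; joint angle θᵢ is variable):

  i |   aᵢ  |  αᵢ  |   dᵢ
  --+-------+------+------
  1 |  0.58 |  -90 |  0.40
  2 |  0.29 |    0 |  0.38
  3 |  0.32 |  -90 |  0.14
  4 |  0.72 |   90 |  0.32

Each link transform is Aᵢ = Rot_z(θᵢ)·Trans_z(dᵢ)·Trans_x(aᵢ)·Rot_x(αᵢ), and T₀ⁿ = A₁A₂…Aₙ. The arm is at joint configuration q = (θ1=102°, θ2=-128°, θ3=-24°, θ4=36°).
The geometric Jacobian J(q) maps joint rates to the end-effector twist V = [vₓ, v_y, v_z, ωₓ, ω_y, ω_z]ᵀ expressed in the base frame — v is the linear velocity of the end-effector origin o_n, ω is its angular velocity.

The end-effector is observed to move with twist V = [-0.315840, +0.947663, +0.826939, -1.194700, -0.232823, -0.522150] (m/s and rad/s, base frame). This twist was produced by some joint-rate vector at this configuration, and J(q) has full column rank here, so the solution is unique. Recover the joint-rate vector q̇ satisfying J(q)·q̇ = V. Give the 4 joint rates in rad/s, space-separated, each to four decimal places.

-0.5610 0.2730 0.9440 0.0440

o_n = [-0.0437, -0.2599, 1.3348]
J₁: ẑ×o_n = [0.2599, -0.0437, 0.0000], ω = ẑ
J2: z=[-0.9781, -0.2079, 0.0000] o=[-0.1206, 0.5673, 0.4000] → [-0.1943, 0.9143, 0.8252, -0.9781, -0.2079, 0.0000]
J3: z=[-0.9781, -0.2079, 0.0000] o=[-0.4552, 0.3137, 0.6285] → [-0.1468, 0.6908, 0.6466, -0.9781, -0.2079, 0.0000]
J4: z=[-0.0976, 0.4592, 0.8829] o=[-0.5334, 0.0082, 0.7788] → [0.4921, 0.4866, -0.1987, -0.0976, 0.4592, 0.8829]
q̇ = J⁺·V = [-0.5610, 0.2730, 0.9440, 0.0440]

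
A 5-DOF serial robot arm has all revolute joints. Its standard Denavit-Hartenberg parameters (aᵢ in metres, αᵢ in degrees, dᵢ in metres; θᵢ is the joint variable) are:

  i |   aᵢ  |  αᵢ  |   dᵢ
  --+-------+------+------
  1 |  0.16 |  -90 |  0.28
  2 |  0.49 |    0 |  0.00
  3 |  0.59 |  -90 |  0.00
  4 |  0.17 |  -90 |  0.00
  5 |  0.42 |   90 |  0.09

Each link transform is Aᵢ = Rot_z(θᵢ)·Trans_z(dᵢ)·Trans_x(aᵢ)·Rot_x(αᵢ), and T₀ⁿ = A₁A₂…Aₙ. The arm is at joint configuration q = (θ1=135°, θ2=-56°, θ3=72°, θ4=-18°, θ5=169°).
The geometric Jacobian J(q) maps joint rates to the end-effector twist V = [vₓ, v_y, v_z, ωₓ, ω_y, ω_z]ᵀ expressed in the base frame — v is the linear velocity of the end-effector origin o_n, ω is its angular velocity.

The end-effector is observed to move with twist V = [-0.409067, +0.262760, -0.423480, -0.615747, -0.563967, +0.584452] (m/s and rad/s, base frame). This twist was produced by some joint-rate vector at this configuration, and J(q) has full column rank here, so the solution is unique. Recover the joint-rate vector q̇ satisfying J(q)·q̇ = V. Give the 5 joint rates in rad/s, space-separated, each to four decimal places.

0.2090 0.8900 -0.2660 -0.3710 -0.2210

o_n = [-0.4724, 0.6993, 0.6565]
J₁: ẑ×o_n = [-0.6993, -0.4724, 0.0000], ω = ẑ
J2: z=[-0.7071, -0.7071, 0.0000] o=[-0.1131, 0.1131, 0.2800] → [-0.2662, 0.2662, -0.6685, -0.7071, -0.7071, 0.0000]
J3: z=[-0.7071, -0.7071, 0.0000] o=[-0.3069, 0.3069, 0.6862] → [0.0210, -0.0210, -0.3945, -0.7071, -0.7071, 0.0000]
J4: z=[0.1949, -0.1949, -0.9613] o=[-0.7079, 0.7079, 0.5236] → [-0.0342, -0.2523, 0.0442, 0.1949, -0.1949, -0.9613]
J5: z=[0.4625, 0.8825, -0.0852] o=[-0.8550, 0.7807, 0.4790] → [0.1497, -0.1147, -0.3753, 0.4625, 0.8825, -0.0852]
q̇ = J⁺·V = [0.2090, 0.8900, -0.2660, -0.3710, -0.2210]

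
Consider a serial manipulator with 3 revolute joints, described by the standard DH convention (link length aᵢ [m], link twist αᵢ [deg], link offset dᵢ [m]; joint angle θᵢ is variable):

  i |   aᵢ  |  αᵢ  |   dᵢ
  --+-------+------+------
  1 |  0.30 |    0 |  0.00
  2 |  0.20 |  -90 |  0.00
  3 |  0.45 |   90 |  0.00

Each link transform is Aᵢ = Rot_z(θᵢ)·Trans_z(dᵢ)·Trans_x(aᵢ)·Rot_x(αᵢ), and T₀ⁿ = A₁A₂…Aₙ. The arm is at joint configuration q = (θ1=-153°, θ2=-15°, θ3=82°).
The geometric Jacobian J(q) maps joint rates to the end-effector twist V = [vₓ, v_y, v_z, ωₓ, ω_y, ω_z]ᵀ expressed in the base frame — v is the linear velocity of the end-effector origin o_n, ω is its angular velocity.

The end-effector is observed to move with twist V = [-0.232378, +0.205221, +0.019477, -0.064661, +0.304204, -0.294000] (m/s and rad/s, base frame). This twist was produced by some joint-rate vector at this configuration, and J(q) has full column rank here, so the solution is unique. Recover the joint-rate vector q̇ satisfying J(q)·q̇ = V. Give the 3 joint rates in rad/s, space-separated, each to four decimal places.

o_n = [-0.5242, -0.1908, -0.4456]
J₁: ẑ×o_n = [0.1908, -0.5242, 0.0000], ω = ẑ
J2: z=[0.0000, 0.0000, 1.0000] o=[-0.2673, -0.1362, 0.0000] → [0.0546, -0.2569, 0.0000, 0.0000, 0.0000, 1.0000]
J3: z=[0.2079, -0.9781, 0.0000] o=[-0.4629, -0.1778, 0.0000] → [0.4359, 0.0926, -0.0626, 0.2079, -0.9781, 0.0000]
q̇ = J⁺·V = [-0.5930, 0.2990, -0.3110]

-0.5930 0.2990 -0.3110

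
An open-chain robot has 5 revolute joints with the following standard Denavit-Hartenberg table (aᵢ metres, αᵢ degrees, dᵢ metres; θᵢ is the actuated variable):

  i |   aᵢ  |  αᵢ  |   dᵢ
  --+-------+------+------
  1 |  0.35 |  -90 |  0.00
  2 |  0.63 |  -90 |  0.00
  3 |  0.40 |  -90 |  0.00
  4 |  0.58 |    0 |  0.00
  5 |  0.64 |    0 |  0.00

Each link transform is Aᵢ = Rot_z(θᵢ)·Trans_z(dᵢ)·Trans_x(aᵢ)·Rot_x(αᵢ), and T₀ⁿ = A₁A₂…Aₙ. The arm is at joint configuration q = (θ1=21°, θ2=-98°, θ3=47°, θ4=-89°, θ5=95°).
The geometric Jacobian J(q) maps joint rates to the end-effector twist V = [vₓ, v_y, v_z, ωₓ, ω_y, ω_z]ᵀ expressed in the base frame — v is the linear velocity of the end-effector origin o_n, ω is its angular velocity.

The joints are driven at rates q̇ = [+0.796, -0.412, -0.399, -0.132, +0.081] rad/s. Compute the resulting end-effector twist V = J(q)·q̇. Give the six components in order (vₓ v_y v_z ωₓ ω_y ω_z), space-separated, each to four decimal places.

-0.2851 0.8250 0.3900 -0.2385 -0.4956 0.7774

o_n = [0.9007, -0.4741, 1.4021]
J₁: ẑ×o_n = [0.4741, 0.9007, -0.0000], ω = ẑ
J2: z=[-0.3584, 0.9336, 0.0000] o=[0.3268, 0.1254, 0.0000] → [1.3090, 0.5025, -0.3210, -0.3584, 0.9336, 0.0000]
J3: z=[0.9245, 0.3549, 0.1392] o=[0.2449, 0.0940, 0.6239] → [0.3553, -0.6282, -0.7580, 0.9245, 0.3549, 0.1392]
J4: z=[0.3394, -0.6002, -0.7242] o=[0.3143, -0.1927, 0.8940] → [-0.5088, -0.5972, 0.2565, 0.3394, -0.6002, -0.7242]
J5: z=[0.3394, -0.6002, -0.7242] o=[0.8522, 0.0058, 0.9816] → [-0.6000, -0.1779, -0.1338, 0.3394, -0.6002, -0.7242]
V = J·q̇ = [-0.2851, 0.8250, 0.3900, -0.2385, -0.4956, 0.7774]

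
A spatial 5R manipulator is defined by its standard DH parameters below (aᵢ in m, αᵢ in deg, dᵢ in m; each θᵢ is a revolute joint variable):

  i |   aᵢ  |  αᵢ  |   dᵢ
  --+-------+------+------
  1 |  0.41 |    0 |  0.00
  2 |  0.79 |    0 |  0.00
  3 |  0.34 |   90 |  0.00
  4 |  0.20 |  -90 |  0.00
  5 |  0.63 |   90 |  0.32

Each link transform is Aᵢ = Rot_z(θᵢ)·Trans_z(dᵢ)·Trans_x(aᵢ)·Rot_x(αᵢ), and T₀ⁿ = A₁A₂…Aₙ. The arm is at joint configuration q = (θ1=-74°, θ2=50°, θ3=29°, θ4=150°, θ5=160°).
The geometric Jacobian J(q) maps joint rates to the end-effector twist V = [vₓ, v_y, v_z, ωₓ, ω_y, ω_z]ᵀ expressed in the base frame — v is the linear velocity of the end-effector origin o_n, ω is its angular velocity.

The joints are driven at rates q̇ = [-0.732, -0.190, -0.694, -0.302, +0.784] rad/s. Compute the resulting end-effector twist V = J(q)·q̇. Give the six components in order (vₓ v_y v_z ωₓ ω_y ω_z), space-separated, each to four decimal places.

o_n = [1.3334, -0.4555, -0.4731]
J₁: ẑ×o_n = [0.4555, 1.3334, -0.0000], ω = ẑ
J2: z=[0.0000, 0.0000, 1.0000] o=[0.1130, -0.3941, 0.0000] → [0.0614, 1.2204, -0.0000, 0.0000, 0.0000, 1.0000]
J3: z=[0.0000, 0.0000, 1.0000] o=[0.8347, -0.7154, 0.0000] → [-0.2599, 0.4987, 0.0000, 0.0000, 0.0000, 1.0000]
J4: z=[0.0872, -0.9962, 0.0000] o=[1.1734, -0.6858, 0.0000] → [0.4713, 0.0412, 0.1795, 0.0872, -0.9962, 0.0000]
J5: z=[-0.4981, -0.0436, -0.8660] o=[1.0009, -0.7009, 0.1000] → [0.2375, -0.5735, -0.1077, -0.4981, -0.0436, -0.8660]
V = J·q̇ = [-0.1209, -2.0162, -0.1387, -0.4168, 0.2667, -2.2950]

-0.1209 -2.0162 -0.1387 -0.4168 0.2667 -2.2950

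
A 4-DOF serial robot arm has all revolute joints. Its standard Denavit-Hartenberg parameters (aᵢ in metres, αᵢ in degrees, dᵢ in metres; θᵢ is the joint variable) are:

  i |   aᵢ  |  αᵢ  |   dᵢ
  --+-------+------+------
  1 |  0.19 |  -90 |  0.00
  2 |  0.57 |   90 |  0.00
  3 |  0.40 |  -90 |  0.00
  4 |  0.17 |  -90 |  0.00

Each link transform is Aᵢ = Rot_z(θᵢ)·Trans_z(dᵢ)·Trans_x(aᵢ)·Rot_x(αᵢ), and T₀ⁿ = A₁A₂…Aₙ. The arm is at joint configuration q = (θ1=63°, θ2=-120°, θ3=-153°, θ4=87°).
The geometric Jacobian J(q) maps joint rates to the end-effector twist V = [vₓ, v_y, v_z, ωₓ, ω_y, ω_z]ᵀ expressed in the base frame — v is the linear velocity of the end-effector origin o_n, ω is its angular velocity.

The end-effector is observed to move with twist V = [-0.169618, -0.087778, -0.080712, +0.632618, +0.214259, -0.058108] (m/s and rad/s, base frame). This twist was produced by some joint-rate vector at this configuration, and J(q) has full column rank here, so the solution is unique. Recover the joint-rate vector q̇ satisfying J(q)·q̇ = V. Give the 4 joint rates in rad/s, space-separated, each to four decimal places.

-0.2120 -0.6740 -0.4910 -0.2330

o_n = [0.2717, 0.1244, 0.2630]
J₁: ẑ×o_n = [-0.1244, 0.2717, 0.0000], ω = ẑ
J2: z=[-0.8910, 0.4540, 0.0000] o=[0.0863, 0.1693, 0.0000] → [0.1194, 0.2343, -0.0442, -0.8910, 0.4540, 0.0000]
J3: z=[-0.3932, -0.7716, -0.5000] o=[-0.0431, -0.0846, 0.4936] → [0.2825, -0.2481, 0.1608, -0.3932, -0.7716, -0.5000]
J4: z=[0.6908, -0.6068, 0.3932] o=[0.1996, -0.0083, 0.1850] → [-0.0995, -0.0255, 0.1354, 0.6908, -0.6068, 0.3932]
q̇ = J⁺·V = [-0.2120, -0.6740, -0.4910, -0.2330]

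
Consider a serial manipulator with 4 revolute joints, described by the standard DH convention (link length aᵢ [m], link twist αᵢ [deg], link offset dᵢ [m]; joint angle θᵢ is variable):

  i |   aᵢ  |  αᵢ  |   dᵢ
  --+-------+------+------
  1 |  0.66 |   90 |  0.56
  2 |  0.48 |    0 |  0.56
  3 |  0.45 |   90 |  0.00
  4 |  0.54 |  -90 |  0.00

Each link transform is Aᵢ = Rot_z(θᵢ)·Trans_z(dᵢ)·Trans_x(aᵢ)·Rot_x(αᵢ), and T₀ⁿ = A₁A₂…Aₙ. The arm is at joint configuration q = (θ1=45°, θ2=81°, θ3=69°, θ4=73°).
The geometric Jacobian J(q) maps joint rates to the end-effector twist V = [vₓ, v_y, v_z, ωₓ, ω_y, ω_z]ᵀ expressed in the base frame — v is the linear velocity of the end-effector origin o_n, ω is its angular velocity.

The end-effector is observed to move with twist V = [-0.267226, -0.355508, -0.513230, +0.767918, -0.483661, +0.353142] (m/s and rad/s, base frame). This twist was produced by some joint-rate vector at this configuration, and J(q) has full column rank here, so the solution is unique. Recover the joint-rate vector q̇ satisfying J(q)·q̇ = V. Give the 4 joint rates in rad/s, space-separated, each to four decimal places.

o_n = [0.9087, -0.6136, 1.3380]
J₁: ẑ×o_n = [0.6136, 0.9087, -0.0000], ω = ẑ
J2: z=[0.7071, -0.7071, 0.0000] o=[0.4667, 0.4667, 0.5600] → [-0.5502, -0.5502, -0.4514, 0.7071, -0.7071, 0.0000]
J3: z=[0.7071, -0.7071, 0.0000] o=[0.9158, 0.1238, 1.0341] → [-0.2149, -0.2149, -0.5264, 0.7071, -0.7071, 0.0000]
J4: z=[0.3536, 0.3536, 0.8660] o=[0.6402, -0.1518, 1.2591] → [0.4279, 0.2046, -0.2582, 0.3536, 0.3536, 0.8660]
q̇ = J⁺·V = [0.0050, 0.7520, 0.1330, 0.4020]

0.0050 0.7520 0.1330 0.4020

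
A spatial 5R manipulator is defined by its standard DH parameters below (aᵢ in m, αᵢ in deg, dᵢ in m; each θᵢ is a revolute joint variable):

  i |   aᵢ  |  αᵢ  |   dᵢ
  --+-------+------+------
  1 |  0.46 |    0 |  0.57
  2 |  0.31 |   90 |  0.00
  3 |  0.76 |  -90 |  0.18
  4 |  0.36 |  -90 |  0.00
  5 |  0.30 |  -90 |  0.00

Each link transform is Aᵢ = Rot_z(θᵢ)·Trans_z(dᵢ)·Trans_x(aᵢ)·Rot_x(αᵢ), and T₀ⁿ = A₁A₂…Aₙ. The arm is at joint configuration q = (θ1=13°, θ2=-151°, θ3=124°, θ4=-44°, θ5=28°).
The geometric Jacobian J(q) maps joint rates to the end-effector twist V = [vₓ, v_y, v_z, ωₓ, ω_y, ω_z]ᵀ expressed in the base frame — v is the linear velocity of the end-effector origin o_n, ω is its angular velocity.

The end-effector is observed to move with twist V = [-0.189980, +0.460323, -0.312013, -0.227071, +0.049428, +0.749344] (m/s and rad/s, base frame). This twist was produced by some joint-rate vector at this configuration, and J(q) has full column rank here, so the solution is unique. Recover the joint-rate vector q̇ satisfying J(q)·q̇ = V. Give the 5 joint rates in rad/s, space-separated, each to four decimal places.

0.6450 -0.2310 0.3980 -0.3000 0.2910

o_n = [0.2228, 0.7268, 1.6515]
J₁: ẑ×o_n = [-0.7268, 0.2228, 0.0000], ω = ẑ
J2: z=[0.0000, 0.0000, 1.0000] o=[0.4482, 0.1035, 0.5700] → [-0.6234, -0.2254, 0.0000, 0.0000, 0.0000, 1.0000]
J3: z=[-0.6691, 0.7431, 0.0000] o=[0.2178, -0.1040, 0.5700] → [0.8037, 0.7237, -0.5596, -0.6691, 0.7431, 0.0000]
J4: z=[0.6161, 0.5547, -0.5592] o=[0.4132, 0.3142, 1.2001] → [0.4812, -0.1716, 0.3599, 0.6161, 0.5547, -0.5592]
J5: z=[0.7700, -0.2747, 0.5759] o=[0.3535, 0.5969, 1.4148] → [-0.1398, -0.2576, 0.0641, 0.7700, -0.2747, 0.5759]
q̇ = J⁺·V = [0.6450, -0.2310, 0.3980, -0.3000, 0.2910]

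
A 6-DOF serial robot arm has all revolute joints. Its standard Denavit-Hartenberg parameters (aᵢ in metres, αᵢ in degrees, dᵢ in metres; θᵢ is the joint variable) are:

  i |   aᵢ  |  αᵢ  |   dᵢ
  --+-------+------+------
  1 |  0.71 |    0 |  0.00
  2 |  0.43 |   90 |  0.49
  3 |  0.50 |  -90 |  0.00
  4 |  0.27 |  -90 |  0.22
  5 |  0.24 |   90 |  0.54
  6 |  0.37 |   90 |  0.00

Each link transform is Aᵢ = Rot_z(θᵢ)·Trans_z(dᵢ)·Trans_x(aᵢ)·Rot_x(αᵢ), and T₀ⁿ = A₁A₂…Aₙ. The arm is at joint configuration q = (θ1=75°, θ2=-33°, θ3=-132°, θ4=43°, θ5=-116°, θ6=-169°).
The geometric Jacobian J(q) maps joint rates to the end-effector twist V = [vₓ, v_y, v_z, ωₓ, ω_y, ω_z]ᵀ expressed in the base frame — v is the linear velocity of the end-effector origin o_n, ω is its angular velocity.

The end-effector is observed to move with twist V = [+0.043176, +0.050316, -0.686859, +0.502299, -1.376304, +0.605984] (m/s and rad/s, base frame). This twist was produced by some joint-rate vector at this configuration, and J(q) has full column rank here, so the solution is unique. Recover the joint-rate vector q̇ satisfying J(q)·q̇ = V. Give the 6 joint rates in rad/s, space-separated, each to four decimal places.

o_n = [-0.0212, 1.2606, 0.1071]
J₁: ẑ×o_n = [-1.2606, -0.0212, 0.0000], ω = ẑ
J2: z=[0.0000, 0.0000, 1.0000] o=[0.1838, 0.6858, 0.0000] → [-0.5748, -0.2049, 0.0000, 0.0000, 0.0000, 1.0000]
J3: z=[0.6691, -0.7431, 0.0000] o=[0.5033, 0.9735, 0.4900] → [0.2845, 0.2562, -0.1977, 0.6691, -0.7431, 0.0000]
J4: z=[0.5523, 0.4973, -0.6691] o=[0.2547, 0.7497, 0.1184] → [0.3362, 0.1908, 0.4193, 0.5523, 0.4973, -0.6691]
J5: z=[-0.1502, 0.8489, 0.5068] o=[0.1548, 0.9075, -0.1755] → [0.0610, -0.0467, 0.0963, -0.1502, 0.8489, 0.5068]
J6: z=[0.4949, -0.3792, 0.7818] o=[0.2790, 1.4543, 0.0110] → [0.1150, -0.2823, -0.2097, 0.4949, -0.3792, 0.7818]
q̇ = J⁺·V = [0.4640, -0.9980, 0.8860, -0.8410, -0.0180, 0.7500]

0.4640 -0.9980 0.8860 -0.8410 -0.0180 0.7500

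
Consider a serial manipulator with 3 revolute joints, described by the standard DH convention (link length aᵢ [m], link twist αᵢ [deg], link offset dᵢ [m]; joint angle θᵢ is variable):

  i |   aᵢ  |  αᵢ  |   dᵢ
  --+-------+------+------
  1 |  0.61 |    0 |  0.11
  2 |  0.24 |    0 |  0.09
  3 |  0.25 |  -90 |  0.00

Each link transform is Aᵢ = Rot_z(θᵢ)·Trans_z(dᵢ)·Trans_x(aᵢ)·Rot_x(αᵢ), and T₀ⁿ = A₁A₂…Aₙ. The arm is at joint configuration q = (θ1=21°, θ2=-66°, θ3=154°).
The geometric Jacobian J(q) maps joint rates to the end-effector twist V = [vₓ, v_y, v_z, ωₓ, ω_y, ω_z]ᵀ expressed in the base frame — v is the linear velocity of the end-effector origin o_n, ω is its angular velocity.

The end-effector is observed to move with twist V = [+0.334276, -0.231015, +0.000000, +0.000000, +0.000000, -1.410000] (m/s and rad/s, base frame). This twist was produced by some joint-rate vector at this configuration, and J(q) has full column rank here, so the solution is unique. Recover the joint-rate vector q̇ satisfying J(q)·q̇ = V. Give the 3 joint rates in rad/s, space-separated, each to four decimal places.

o_n = [0.6578, 0.2853, 0.2000]
J₁: ẑ×o_n = [-0.2853, 0.6578, 0.0000], ω = ẑ
J2: z=[0.0000, 0.0000, 1.0000] o=[0.5695, 0.2186, 0.1100] → [-0.0667, 0.0883, 0.0000, 0.0000, 0.0000, 1.0000]
J3: z=[0.0000, 0.0000, 1.0000] o=[0.7392, 0.0489, 0.2000] → [-0.2364, -0.0814, 0.0000, 0.0000, 0.0000, 1.0000]
q̇ = J⁺·V = [-0.4400, -0.1210, -0.8490]

-0.4400 -0.1210 -0.8490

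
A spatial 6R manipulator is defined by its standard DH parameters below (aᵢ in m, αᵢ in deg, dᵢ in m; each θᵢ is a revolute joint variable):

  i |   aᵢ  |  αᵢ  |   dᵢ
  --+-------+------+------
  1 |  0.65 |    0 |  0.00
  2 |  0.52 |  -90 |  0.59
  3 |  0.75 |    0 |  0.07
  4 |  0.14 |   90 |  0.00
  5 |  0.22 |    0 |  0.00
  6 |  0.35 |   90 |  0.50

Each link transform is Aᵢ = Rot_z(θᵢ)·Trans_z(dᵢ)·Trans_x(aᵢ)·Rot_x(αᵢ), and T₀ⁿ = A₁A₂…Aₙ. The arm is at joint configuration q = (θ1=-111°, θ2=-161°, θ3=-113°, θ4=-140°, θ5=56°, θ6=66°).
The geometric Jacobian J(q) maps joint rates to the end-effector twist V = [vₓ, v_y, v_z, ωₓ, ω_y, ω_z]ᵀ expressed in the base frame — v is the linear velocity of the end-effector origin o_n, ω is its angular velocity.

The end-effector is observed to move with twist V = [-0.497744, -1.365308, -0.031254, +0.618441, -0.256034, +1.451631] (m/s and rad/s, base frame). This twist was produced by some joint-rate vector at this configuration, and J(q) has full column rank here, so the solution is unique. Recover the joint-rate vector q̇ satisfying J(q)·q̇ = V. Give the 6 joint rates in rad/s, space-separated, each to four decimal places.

0.8610 0.5190 -0.8040 0.1770 -0.0670 -0.1780

o_n = [-0.7580, 0.0944, 1.0600]
J₁: ẑ×o_n = [-0.0944, -0.7580, 0.0000], ω = ẑ
J2: z=[0.0000, 0.0000, 1.0000] o=[-0.2329, -0.6068, 0.0000] → [-0.7012, -0.5251, 0.0000, 0.0000, 0.0000, 1.0000]
J3: z=[-0.9994, 0.0349, 0.0000] o=[-0.2148, -0.0871, 0.5900] → [0.0164, 0.4697, -0.1624, -0.9994, 0.0349, 0.0000]
J4: z=[-0.9994, 0.0349, 0.0000] o=[-0.2950, -0.3776, 1.2804] → [-0.0077, -0.2202, -0.4555, -0.9994, 0.0349, 0.0000]
J5: z=[0.0334, 0.9557, -0.2924] o=[-0.2964, -0.4185, 1.1465] → [0.0673, 0.1378, 0.4583, 0.0334, 0.9557, -0.2924]
J6: z=[0.0334, 0.9557, -0.2924] o=[-0.4799, -0.4481, 1.0288] → [0.1884, 0.0803, 0.2838, 0.0334, 0.9557, -0.2924]
q̇ = J⁺·V = [0.8610, 0.5190, -0.8040, 0.1770, -0.0670, -0.1780]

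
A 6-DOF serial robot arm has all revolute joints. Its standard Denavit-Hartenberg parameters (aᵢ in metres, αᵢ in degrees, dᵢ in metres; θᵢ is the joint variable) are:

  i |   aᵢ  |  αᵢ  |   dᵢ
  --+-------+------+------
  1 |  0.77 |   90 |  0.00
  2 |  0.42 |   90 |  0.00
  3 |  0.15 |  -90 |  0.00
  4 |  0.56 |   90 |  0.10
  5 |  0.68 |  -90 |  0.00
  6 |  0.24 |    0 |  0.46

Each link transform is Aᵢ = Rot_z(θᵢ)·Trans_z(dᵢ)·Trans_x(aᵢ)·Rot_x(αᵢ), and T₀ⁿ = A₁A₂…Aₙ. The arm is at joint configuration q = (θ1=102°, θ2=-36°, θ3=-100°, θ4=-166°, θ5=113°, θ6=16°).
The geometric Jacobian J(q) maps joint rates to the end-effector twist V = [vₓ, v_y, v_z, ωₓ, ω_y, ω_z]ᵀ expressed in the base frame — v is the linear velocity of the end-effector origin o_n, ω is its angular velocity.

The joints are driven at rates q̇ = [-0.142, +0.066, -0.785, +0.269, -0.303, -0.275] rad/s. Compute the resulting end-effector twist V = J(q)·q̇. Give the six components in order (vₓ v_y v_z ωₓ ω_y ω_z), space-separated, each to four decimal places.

o_n = [-0.8377, 1.5133, -0.6563]
J₁: ẑ×o_n = [-1.5133, -0.8377, 0.0000], ω = ẑ
J2: z=[0.9781, 0.2079, 0.0000] o=[-0.1601, 0.7532, 0.0000] → [-0.1365, 0.6420, 0.8844, 0.9781, 0.2079, 0.0000]
J3: z=[0.1222, -0.5749, -0.8090] o=[-0.2307, 1.0855, -0.2469] → [0.5815, 0.5411, -0.2967, 0.1222, -0.5749, -0.8090]
J4: z=[-0.3355, 0.7432, -0.5789] o=[-0.3708, 1.0342, -0.2316] → [-0.0384, 0.1277, 0.1862, -0.3355, 0.7432, -0.5789]
J5: z=[0.1074, 0.6406, 0.7603] o=[0.1197, 1.2166, -0.4545] → [-0.3549, -0.7062, 0.6452, 0.1074, 0.6406, 0.7603]
J6: z=[-0.7304, -0.4680, 0.4975] o=[-0.3390, 1.6305, -0.7385] → [0.0198, -0.1881, -0.1478, -0.7304, -0.4680, 0.4975]
V = J·q̇ = [-0.1588, 0.0366, 0.1865, 0.0467, 0.5996, -0.0298]

-0.1588 0.0366 0.1865 0.0467 0.5996 -0.0298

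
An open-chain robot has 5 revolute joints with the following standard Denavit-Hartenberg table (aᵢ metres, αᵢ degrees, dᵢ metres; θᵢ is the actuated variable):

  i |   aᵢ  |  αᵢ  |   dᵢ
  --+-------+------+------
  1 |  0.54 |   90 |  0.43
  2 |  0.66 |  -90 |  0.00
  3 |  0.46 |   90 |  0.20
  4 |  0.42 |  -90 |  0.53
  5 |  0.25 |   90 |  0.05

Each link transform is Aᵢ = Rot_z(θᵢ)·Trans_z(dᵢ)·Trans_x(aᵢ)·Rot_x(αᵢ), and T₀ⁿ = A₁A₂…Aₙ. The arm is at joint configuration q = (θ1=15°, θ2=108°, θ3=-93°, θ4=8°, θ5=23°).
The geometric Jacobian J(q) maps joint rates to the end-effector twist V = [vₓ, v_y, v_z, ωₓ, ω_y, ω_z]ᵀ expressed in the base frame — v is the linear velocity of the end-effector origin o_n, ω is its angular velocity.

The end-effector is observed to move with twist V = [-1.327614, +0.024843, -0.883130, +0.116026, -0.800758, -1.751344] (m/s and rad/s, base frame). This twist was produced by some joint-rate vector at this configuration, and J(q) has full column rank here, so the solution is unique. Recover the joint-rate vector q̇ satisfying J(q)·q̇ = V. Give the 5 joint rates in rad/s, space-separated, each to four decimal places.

o_n = [0.4359, -0.9938, 0.4874]
J₁: ẑ×o_n = [0.9938, 0.4359, -0.0000], ω = ẑ
J2: z=[0.2588, -0.9659, 0.0000] o=[0.5216, 0.1398, 0.4300] → [-0.0555, -0.0149, -0.3762, 0.2588, -0.9659, 0.0000]
J3: z=[-0.9187, -0.2462, -0.3090] o=[0.3246, 0.0870, 1.0577] → [-0.1936, -0.5583, 1.0202, -0.9187, -0.2462, -0.3090]
J4: z=[0.2845, 0.1304, -0.9498] o=[0.2669, -0.4040, 0.9730] → [-0.6234, -0.0223, -0.1898, 0.2845, 0.1304, -0.9498]
J5: z=[-0.9479, -0.1101, -0.2991] o=[0.4780, -0.7488, 0.4309] → [-0.0795, 0.0662, 0.2276, -0.9479, -0.1101, -0.2991]
q̇ = J⁺·V = [-0.6830, 0.9890, -0.5300, 0.9950, 0.9600]

-0.6830 0.9890 -0.5300 0.9950 0.9600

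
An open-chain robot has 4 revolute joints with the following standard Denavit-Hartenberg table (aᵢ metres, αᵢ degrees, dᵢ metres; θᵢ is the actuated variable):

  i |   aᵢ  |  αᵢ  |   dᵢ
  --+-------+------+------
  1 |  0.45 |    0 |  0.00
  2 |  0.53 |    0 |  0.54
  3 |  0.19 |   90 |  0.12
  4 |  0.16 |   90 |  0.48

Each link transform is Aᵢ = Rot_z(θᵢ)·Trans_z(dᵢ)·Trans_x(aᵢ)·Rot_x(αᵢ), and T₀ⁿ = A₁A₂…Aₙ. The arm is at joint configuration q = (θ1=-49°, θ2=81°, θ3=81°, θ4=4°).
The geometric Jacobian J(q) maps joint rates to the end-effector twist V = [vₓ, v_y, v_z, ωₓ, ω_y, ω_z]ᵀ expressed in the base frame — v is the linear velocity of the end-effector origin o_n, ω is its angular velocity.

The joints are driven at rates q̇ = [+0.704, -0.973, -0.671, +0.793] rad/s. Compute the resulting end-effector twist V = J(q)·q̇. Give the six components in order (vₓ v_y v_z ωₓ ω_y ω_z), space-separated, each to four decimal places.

o_n = [1.0499, 0.4506, 0.6712]
J₁: ẑ×o_n = [-0.4506, 1.0499, 0.0000], ω = ẑ
J2: z=[0.0000, 0.0000, 1.0000] o=[0.2952, -0.3396, 0.0000] → [-0.7902, 0.7547, 0.0000, 0.0000, 0.0000, 1.0000]
J3: z=[0.0000, 0.0000, 1.0000] o=[0.7447, -0.0588, 0.5400] → [-0.5094, 0.3052, 0.0000, 0.0000, 0.0000, 1.0000]
J4: z=[0.9205, 0.3907, 0.0000] o=[0.6705, 0.1161, 0.6600] → [0.0044, -0.0103, 0.1596, 0.9205, 0.3907, 0.0000]
V = J·q̇ = [0.7969, -0.2081, 0.1266, 0.7300, 0.3098, -0.9400]

0.7969 -0.2081 0.1266 0.7300 0.3098 -0.9400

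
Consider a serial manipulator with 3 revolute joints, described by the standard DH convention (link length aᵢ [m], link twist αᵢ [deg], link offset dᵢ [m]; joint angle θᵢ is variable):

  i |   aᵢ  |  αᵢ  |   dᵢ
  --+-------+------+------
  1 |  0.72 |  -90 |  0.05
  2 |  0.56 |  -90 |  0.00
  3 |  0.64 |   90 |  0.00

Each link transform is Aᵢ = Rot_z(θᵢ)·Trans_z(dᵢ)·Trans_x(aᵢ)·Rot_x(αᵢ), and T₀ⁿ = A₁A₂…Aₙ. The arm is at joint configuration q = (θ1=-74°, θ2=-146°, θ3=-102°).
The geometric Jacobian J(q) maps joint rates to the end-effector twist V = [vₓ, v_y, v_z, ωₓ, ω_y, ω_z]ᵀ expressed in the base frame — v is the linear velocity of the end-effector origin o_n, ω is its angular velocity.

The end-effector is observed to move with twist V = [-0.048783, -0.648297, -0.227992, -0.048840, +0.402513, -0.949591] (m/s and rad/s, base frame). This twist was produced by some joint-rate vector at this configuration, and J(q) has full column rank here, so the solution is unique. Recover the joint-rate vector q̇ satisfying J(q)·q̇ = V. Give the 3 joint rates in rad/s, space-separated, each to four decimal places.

-0.3560 0.0640 -0.7160

o_n = [0.7027, -0.1793, 0.2887]
J₁: ẑ×o_n = [0.1793, 0.7027, -0.0000], ω = ẑ
J2: z=[0.9613, 0.2756, 0.0000] o=[0.1985, -0.6921, 0.0500] → [0.0658, -0.2295, 0.3539, 0.9613, 0.2756, 0.0000]
J3: z=[0.1541, -0.5375, 0.8290] o=[0.0705, -0.2458, 0.3631] → [-0.0151, 0.5356, 0.3501, 0.1541, -0.5375, 0.8290]
q̇ = J⁺·V = [-0.3560, 0.0640, -0.7160]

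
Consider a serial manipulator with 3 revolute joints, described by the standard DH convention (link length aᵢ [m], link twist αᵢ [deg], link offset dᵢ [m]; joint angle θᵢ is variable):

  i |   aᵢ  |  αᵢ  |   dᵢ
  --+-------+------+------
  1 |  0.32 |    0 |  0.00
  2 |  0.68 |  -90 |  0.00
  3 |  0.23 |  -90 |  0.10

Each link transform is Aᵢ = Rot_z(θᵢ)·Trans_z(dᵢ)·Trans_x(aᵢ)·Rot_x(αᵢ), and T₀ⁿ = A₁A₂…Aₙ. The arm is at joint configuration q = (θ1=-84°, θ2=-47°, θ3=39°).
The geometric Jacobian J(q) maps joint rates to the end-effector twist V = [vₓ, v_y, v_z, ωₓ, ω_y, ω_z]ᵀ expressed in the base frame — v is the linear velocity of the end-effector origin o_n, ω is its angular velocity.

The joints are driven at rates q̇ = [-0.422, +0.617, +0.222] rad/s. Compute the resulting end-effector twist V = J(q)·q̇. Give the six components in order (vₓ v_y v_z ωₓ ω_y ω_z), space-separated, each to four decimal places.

o_n = [-0.4545, -1.0320, -0.1447]
J₁: ẑ×o_n = [1.0320, -0.4545, 0.0000], ω = ẑ
J2: z=[0.0000, 0.0000, 1.0000] o=[0.0334, -0.3182, 0.0000] → [0.7137, -0.4879, 0.0000, 0.0000, 0.0000, 1.0000]
J3: z=[0.7547, -0.6561, 0.0000] o=[-0.4127, -0.8314, 0.0000] → [0.0950, 0.1092, -0.1787, 0.7547, -0.6561, 0.0000]
V = J·q̇ = [0.0260, -0.0850, -0.0397, 0.1675, -0.1456, 0.1950]

0.0260 -0.0850 -0.0397 0.1675 -0.1456 0.1950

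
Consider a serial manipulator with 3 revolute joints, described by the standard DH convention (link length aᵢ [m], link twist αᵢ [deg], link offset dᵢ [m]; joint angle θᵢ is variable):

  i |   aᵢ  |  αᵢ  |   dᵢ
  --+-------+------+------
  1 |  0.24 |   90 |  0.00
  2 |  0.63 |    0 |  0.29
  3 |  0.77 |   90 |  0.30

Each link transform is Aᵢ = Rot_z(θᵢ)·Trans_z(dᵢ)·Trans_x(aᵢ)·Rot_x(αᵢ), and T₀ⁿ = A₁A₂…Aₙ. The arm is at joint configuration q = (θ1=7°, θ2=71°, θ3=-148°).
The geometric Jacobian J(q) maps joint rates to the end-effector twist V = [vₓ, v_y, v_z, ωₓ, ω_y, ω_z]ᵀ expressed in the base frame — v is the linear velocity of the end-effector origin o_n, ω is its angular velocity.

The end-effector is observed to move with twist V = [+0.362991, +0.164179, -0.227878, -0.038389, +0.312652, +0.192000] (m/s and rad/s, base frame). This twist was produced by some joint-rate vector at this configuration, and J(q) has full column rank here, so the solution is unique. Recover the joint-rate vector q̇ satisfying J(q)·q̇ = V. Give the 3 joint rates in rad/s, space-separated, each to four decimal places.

o_n = [0.6856, -0.5102, -0.1546]
J₁: ẑ×o_n = [0.5102, 0.6856, -0.0000], ω = ẑ
J2: z=[0.1219, -0.9925, 0.0000] o=[0.2382, 0.0292, 0.0000] → [0.1534, 0.0188, 0.3783, 0.1219, -0.9925, 0.0000]
J3: z=[0.1219, -0.9925, 0.0000] o=[0.4771, -0.2336, 0.5957] → [0.7447, 0.0914, 0.1732, 0.1219, -0.9925, 0.0000]
q̇ = J⁺·V = [0.1920, -0.8450, 0.5300]

0.1920 -0.8450 0.5300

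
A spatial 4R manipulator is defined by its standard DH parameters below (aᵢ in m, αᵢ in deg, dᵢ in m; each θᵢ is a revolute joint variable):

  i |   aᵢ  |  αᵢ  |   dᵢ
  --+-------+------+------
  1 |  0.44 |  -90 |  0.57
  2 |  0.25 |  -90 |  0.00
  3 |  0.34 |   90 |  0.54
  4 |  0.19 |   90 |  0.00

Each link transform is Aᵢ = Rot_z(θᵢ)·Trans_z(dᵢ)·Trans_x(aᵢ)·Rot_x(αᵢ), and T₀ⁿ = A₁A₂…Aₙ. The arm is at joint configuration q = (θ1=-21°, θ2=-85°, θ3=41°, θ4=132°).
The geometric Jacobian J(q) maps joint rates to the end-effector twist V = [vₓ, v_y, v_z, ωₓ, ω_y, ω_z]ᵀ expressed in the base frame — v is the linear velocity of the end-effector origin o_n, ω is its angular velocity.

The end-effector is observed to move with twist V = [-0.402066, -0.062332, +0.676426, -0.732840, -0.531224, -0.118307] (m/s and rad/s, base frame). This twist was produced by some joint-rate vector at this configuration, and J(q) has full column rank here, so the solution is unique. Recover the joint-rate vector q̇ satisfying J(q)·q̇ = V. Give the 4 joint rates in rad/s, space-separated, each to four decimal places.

o_n = [1.0277, -0.5441, 0.9197]
J₁: ẑ×o_n = [0.5441, 1.0277, -0.0000], ω = ẑ
J2: z=[0.3584, 0.9336, 0.0000] o=[0.4108, -0.1577, 0.5700] → [0.3265, -0.1253, -0.7144, 0.3584, 0.9336, 0.0000]
J3: z=[0.9300, -0.3570, -0.0872] o=[0.4311, -0.1655, 0.8190] → [-0.0689, -0.1456, -0.1391, 0.9300, -0.3570, -0.0872]
J4: z=[0.3238, 0.6841, 0.6536] o=[0.8743, -0.5745, 1.0276] → [-0.0937, 0.1352, -0.0951, 0.3238, 0.6841, 0.6536]
q̇ = J⁺·V = [-0.2570, -0.8680, -0.5040, 0.1450]

-0.2570 -0.8680 -0.5040 0.1450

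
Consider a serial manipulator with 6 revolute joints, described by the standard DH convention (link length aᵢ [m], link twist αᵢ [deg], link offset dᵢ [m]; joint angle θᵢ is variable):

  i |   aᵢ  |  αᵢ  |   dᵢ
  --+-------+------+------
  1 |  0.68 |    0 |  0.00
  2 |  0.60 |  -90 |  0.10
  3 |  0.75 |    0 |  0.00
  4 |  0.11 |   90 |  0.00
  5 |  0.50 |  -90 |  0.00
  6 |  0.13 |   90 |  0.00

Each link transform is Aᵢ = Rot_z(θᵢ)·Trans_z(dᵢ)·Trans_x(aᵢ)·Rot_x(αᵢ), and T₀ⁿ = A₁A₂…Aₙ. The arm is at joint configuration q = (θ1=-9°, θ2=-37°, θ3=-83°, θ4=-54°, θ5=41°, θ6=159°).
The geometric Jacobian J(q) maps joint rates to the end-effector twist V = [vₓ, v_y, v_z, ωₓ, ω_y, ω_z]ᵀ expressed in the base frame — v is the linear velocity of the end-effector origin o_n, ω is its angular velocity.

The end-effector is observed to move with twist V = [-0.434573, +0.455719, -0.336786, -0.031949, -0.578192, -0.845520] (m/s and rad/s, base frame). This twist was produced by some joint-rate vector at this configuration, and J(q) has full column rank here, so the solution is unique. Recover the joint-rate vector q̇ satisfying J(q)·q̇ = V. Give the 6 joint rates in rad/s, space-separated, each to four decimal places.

0.4340 -0.9110 -0.2770 -0.7680 0.0010 0.8220

o_n = [1.1516, -0.2458, 1.1484]
J₁: ẑ×o_n = [0.2458, 1.1516, -0.0000], ω = ẑ
J2: z=[0.0000, 0.0000, 1.0000] o=[0.6716, -0.1064, 0.0000] → [0.1394, 0.4800, -0.0000, 0.0000, 0.0000, 1.0000]
J3: z=[0.7193, 0.6947, 0.0000] o=[1.0884, -0.5380, 0.1000] → [0.7283, -0.7541, 0.1663, 0.7193, 0.6947, 0.0000]
J4: z=[0.7193, 0.6947, 0.0000] o=[1.1519, -0.6037, 0.8444] → [0.2112, -0.2187, 0.2577, 0.7193, 0.6947, 0.0000]
J5: z=[-0.4738, 0.4906, -0.7314] o=[1.0960, -0.5459, 0.9194] → [0.3318, 0.0678, -0.1694, -0.4738, 0.4906, -0.7314]
J6: z=[0.8762, 0.1791, -0.4474] o=[1.1403, -0.1195, 1.1768] → [-0.0616, 0.0198, -0.1127, 0.8762, 0.1791, -0.4474]
q̇ = J⁺·V = [0.4340, -0.9110, -0.2770, -0.7680, 0.0010, 0.8220]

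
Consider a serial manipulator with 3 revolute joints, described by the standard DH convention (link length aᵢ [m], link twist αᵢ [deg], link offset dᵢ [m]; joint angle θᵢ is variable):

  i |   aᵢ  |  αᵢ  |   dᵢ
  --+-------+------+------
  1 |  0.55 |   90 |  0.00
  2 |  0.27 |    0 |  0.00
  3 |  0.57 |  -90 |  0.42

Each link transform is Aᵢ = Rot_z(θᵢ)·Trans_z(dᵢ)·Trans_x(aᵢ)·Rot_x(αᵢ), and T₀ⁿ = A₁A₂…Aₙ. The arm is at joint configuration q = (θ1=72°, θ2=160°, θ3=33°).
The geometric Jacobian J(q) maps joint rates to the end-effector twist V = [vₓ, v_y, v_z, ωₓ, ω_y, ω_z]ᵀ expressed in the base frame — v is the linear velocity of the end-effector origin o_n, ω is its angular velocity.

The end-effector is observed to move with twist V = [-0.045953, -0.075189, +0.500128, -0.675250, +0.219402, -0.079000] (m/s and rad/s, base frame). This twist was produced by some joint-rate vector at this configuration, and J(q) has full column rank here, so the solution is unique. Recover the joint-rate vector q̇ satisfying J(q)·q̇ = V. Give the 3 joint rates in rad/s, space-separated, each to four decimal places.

o_n = [0.3194, -0.3762, -0.0359]
J₁: ẑ×o_n = [0.3762, 0.3194, -0.0000], ω = ẑ
J2: z=[0.9511, -0.3090, 0.0000] o=[0.1700, 0.5231, 0.0000] → [0.0111, 0.0341, -0.8091, 0.9511, -0.3090, 0.0000]
J3: z=[0.9511, -0.3090, 0.0000] o=[0.0916, 0.2818, 0.0923] → [0.0396, 0.1219, -0.5554, 0.9511, -0.3090, 0.0000]
q̇ = J⁺·V = [-0.0790, -0.4170, -0.2930]

-0.0790 -0.4170 -0.2930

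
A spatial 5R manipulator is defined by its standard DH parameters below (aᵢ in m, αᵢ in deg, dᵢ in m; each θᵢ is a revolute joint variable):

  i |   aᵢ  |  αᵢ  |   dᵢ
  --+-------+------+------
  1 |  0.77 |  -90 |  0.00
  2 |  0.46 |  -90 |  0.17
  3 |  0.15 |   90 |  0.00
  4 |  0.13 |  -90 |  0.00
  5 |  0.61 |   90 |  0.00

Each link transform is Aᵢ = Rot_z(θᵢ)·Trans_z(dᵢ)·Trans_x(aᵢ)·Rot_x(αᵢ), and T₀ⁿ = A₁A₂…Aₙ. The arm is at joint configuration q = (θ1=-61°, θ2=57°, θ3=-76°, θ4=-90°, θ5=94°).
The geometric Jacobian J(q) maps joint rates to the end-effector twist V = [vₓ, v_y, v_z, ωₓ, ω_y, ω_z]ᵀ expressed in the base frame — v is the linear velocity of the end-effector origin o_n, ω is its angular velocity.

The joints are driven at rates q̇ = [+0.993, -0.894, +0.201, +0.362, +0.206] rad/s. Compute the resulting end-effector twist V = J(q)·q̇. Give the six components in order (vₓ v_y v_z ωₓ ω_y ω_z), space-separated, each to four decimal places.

1.4071 0.2091 0.5274 -0.6918 -0.0030 1.1363

o_n = [0.8430, -1.1737, -0.8638]
J₁: ẑ×o_n = [1.1737, 0.8430, -0.0000], ω = ẑ
J2: z=[0.8746, 0.4848, 0.0000] o=[0.3733, -0.6735, 0.0000] → [-0.4188, 0.7555, -0.6652, 0.8746, 0.4848, 0.0000]
J3: z=[-0.4066, 0.7335, -0.5446] o=[0.6435, -0.8102, -0.3858] → [-0.5486, -0.3030, 0.0014, -0.4066, 0.7335, -0.5446]
J4: z=[-0.0446, 0.5795, 0.8138] o=[0.7803, -0.7569, -0.4162] → [0.0798, 0.0311, -0.0177, -0.0446, 0.5795, 0.8138]
J5: z=[0.9125, 0.3552, -0.2029] o=[0.8332, -0.8522, -0.3454] → [-0.2493, 0.4710, -0.2968, 0.9125, 0.3552, -0.2029]
V = J·q̇ = [1.4071, 0.2091, 0.5274, -0.6918, -0.0030, 1.1363]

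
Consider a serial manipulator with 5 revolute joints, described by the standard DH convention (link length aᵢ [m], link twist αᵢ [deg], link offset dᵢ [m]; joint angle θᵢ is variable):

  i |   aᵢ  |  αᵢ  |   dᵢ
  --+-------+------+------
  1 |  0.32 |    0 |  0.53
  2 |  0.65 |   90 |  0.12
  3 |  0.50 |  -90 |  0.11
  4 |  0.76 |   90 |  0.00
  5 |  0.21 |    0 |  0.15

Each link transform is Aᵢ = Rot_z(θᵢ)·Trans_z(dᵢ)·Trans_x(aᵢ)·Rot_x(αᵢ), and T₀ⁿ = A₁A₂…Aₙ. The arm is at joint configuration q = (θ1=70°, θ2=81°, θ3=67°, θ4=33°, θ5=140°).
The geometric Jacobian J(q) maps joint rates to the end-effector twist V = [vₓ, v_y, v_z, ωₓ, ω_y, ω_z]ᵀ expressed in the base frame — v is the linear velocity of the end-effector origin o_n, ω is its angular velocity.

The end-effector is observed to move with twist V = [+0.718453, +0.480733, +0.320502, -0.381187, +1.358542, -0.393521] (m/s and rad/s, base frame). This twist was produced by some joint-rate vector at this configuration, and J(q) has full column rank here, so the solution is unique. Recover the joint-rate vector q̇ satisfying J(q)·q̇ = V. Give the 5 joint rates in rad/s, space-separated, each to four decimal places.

o_n = [-0.7648, 0.6818, 1.7007]
J₁: ẑ×o_n = [-0.6818, -0.7648, 0.0000], ω = ẑ
J2: z=[0.0000, 0.0000, 1.0000] o=[0.1094, 0.3007, 0.5300] → [-0.3811, -0.8742, 0.0000, 0.0000, 0.0000, 1.0000]
J3: z=[0.4848, 0.8746, 0.0000] o=[-0.4591, 0.6158, 0.6500] → [0.9190, -0.5094, 0.2994, 0.4848, 0.8746, 0.0000]
J4: z=[0.8051, -0.4463, 0.3907] o=[-0.5766, 0.8068, 1.1103] → [-0.2147, -0.5489, -0.1846, 0.8051, -0.4463, 0.3907]
J5: z=[0.2205, 0.8367, 0.5013] o=[-0.9951, 0.5655, 1.6970] → [-0.0552, 0.1146, -0.1671, 0.2205, 0.8367, 0.5013]
q̇ = J⁺·V = [0.5730, -0.7750, 0.6780, -0.9880, 0.3880]

0.5730 -0.7750 0.6780 -0.9880 0.3880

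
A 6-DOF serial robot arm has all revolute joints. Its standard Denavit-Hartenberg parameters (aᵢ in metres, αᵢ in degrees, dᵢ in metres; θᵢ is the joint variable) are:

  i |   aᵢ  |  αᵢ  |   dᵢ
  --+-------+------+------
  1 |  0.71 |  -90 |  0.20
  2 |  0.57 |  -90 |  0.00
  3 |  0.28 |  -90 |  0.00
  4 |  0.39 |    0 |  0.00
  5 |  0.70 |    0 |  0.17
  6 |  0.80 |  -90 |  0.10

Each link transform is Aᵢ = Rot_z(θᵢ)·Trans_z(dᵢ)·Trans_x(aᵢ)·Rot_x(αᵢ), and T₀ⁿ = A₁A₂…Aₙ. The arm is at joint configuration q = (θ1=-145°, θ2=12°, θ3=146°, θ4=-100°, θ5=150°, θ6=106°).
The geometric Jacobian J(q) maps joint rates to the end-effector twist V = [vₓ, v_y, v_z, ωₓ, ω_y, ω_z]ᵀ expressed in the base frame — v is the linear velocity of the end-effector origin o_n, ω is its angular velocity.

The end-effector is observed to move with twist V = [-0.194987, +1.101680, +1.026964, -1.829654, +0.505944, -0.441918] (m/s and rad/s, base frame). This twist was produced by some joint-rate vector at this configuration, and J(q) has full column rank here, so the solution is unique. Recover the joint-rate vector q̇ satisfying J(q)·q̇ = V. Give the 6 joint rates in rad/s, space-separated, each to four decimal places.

-0.3210 0.3260 -0.1330 -0.9200 -0.4050 -0.8340

o_n = [-0.8938, -0.9460, 0.5682]
J₁: ẑ×o_n = [0.9460, -0.8938, 0.0000], ω = ẑ
J2: z=[0.5736, -0.8192, 0.0000] o=[-0.5816, -0.4072, 0.2000] → [-0.3016, -0.2112, -0.5648, 0.5736, -0.8192, 0.0000]
J3: z=[0.1703, 0.1193, -0.9781] o=[-1.0383, -0.7270, 0.0815] → [-0.1561, -0.2242, -0.0545, 0.1703, 0.1193, -0.9781]
J4: z=[0.9236, -0.3654, 0.1163] o=[-0.9421, -0.4685, 0.1298] → [-0.1047, -0.3993, -0.4233, 0.9236, -0.3654, 0.1163]
J5: z=[0.9236, -0.3654, 0.1163] o=[-0.9000, -0.4853, -0.2576] → [-0.2482, -0.7619, -0.4233, 0.9236, -0.3654, 0.1163]
J6: z=[0.9236, -0.3654, 0.1163] o=[-0.6797, -0.1959, 0.3642] → [0.0127, -0.2132, -0.7710, 0.9236, -0.3654, 0.1163]
q̇ = J⁺·V = [-0.3210, 0.3260, -0.1330, -0.9200, -0.4050, -0.8340]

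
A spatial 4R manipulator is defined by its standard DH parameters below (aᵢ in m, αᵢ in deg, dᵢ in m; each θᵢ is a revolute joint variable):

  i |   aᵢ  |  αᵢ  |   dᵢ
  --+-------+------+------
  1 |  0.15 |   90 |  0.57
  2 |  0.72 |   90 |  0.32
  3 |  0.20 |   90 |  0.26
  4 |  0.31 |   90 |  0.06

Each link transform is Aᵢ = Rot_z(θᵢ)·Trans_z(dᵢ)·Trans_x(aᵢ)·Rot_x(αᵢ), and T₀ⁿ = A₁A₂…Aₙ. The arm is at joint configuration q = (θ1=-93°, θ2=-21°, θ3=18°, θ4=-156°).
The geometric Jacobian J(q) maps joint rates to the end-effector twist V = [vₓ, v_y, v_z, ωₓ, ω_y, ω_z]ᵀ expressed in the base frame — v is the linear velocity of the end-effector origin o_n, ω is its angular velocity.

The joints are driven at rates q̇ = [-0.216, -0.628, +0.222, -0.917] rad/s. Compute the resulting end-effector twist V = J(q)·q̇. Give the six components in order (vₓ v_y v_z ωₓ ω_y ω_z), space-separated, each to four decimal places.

-0.0818 0.4616 -0.5661 -0.2258 0.3564 -0.3217

o_n = [-0.2745, -0.7042, 0.2087]
J₁: ẑ×o_n = [0.7042, -0.2745, 0.0000], ω = ẑ
J2: z=[-0.9986, 0.0523, 0.0000] o=[-0.0079, -0.1498, 0.5700] → [-0.0189, -0.3608, 0.5676, -0.9986, 0.0523, 0.0000]
J3: z=[0.0188, 0.3579, -0.9336] o=[-0.3626, -0.8043, 0.3120] → [0.0565, -0.0803, -0.0297, 0.0188, 0.3579, -0.9336]
J4: z=[0.9347, -0.3379, -0.1107] o=[-0.4287, -0.8854, 0.0011] → [-0.0501, -0.2111, 0.2214, 0.9347, -0.3379, -0.1107]
V = J·q̇ = [-0.0818, 0.4616, -0.5661, -0.2258, 0.3564, -0.3217]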